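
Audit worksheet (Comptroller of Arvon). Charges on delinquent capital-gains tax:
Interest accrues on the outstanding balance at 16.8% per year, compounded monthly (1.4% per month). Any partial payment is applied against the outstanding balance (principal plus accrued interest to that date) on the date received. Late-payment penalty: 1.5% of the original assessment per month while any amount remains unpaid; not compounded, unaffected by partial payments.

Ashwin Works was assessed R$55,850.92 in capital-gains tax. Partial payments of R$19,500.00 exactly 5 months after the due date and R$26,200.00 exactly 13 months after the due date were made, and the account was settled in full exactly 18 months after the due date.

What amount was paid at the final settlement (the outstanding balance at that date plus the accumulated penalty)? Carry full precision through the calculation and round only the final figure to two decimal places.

R$35,362.80

Balance at month 5: R$55,850.9200 × (1 + 0.014)^5 = R$59,871.4955…
After R$19,500.00 payment: R$59,871.4955… − R$19,500.00 = R$40,371.4955…
Balance at month 13: R$40,371.4955… × (1 + 0.014)^8 = R$45,120.9752…
After R$26,200.00 payment: R$45,120.9752… − R$26,200.00 = R$18,920.9752…
Balance at month 18: R$18,920.9752… × (1 + 0.014)^5 = R$20,283.0514…
Penalty: 18 × 1.5% × R$55,850.92 = R$15,079.75…
Final settlement = outstanding balance + penalty = R$20,283.0514… + R$15,079.75… = R$35,362.80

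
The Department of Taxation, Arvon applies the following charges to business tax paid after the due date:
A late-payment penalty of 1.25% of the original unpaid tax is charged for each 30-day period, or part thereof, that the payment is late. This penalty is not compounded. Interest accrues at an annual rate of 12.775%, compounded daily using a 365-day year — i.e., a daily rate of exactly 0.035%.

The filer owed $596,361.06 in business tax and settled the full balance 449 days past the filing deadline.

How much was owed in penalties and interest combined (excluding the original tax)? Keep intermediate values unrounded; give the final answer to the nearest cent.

Penalty periods: ⌈449/30⌉ = 15; penalty = 15 × 1.25% × $596,361.06 = $111,817.70…
Interest: $596,361.06 × ((1 + 0.00035)^449 − 1) = $596,361.06 × 0.17013895… = $101,464.2465…
Penalties + interest = $111,817.6988… + $101,464.2465… = $213,281.95

$213,281.95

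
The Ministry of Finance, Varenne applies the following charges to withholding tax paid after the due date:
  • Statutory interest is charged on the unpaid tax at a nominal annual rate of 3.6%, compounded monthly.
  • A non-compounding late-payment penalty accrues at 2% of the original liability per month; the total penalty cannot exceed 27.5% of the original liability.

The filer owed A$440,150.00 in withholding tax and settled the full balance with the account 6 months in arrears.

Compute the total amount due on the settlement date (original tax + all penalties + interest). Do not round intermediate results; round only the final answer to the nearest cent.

Penalty: 6 × 2% × A$440,150.00 = A$52,818.00 (below the 27.5% cap of A$121,041.25)
Interest (3.6%/yr ÷ 12 = 0.3%/month): A$440,150.00 × ((1 + 0.003)^6 − 1) = A$7,982.3585…
Total = A$440,150.00 + A$52,818.0000 + A$7,982.3585… = A$500,950.36

A$500,950.36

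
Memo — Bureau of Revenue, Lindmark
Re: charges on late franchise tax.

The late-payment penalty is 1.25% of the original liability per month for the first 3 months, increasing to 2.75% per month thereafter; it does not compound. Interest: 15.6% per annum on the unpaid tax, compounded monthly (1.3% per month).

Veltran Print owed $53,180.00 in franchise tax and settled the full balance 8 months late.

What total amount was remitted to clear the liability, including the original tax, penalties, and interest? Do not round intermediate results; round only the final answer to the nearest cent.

Penalty, months 1–3: 3 × 1.25% × $53,180.00 = $1,994.25
Penalty, months 4–8: 5 × 2.75% × $53,180.00 = $7,312.25
Interest: $53,180.00 × ((1 + 0.013)^8 − 1) = $53,180.00 × 0.1088571… = $5,789.0180…
Total = $53,180.00 + $9,306.5000 + $5,789.0180… = $68,275.52

$68,275.52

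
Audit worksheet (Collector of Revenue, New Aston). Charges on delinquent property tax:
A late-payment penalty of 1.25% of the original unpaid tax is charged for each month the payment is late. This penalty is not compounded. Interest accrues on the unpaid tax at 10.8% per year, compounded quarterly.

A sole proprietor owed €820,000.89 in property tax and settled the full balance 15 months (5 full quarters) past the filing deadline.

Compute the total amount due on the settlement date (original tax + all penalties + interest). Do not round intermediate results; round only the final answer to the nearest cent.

€1,090,592.57

Late-payment penalty: 15 × 1.25% × €820,000.89 = €153,750.17…
Interest (10.8%/yr ÷ 4 = 2.7%/quarter): €820,000.89 × ((1 + 0.027)^5 − 1) = €116,841.5181…
Total = €820,000.89 + €153,750.1669… + €116,841.5181… = €1,090,592.57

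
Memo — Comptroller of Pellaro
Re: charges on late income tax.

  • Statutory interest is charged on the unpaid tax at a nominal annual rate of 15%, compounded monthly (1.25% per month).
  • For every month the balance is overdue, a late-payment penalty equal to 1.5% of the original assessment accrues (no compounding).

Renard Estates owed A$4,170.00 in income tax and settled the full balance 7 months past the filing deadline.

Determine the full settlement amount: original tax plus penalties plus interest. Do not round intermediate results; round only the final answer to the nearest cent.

Late-payment penalty: 7 × 1.5% × A$4,170.00 = A$437.85
Interest: A$4,170.00 × ((1 + 0.0125)^7 − 1) = A$4,170.00 × 0.0908505… = A$378.8465…
Total = A$4,170.00 + A$437.8500 + A$378.8465… = A$4,986.70

A$4,986.70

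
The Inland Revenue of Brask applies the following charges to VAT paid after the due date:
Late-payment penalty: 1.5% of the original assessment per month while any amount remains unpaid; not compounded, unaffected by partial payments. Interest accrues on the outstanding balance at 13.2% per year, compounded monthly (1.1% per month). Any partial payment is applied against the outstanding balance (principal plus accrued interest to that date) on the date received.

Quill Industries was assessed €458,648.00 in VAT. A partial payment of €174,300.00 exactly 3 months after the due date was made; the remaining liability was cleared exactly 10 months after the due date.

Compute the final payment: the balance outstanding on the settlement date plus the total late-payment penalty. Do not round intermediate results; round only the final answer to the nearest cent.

Balance at month 3: €458,648.0000 × (1 + 0.011)^3 = €473,950.4837…
After €174,300.00 payment: €473,950.4837… − €174,300.00 = €299,650.4837…
Balance at month 10: €299,650.4837… × (1 + 0.011)^7 = €323,499.0966…
Penalty: 10 × 1.5% × €458,648.00 = €68,797.20
Final settlement = outstanding balance + penalty = €323,499.0966… + €68,797.20 = €392,296.30

€392,296.30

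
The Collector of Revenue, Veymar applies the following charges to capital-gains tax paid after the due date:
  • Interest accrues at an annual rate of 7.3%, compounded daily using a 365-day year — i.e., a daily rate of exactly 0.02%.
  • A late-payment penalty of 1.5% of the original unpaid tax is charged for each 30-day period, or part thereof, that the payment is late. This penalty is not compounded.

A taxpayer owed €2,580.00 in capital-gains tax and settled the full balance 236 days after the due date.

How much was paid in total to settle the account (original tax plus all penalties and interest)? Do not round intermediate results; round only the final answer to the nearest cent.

€3,014.28

Penalty periods: ⌈236/30⌉ = 8; penalty = 8 × 1.5% × €2,580.00 = €309.60
Interest: €2,580.00 × ((1 + 0.0002)^236 − 1) = €2,580.00 × 0.04832671… = €124.6829…
Total = €2,580.00 + €309.6000 + €124.6829… = €3,014.28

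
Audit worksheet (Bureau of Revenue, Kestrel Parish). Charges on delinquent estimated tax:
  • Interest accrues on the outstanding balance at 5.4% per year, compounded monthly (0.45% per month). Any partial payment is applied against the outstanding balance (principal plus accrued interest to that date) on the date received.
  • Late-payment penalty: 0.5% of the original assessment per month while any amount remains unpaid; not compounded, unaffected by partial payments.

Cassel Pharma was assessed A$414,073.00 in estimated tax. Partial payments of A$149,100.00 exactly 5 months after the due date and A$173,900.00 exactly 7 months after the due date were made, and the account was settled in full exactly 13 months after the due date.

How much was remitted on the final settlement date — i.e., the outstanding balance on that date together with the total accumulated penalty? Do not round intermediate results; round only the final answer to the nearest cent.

A$132,674.61

Balance at month 5: A$414,073.0000 × (1 + 0.0045)^5 = A$423,473.8705…
After A$149,100.00 payment: A$423,473.8705… − A$149,100.00 = A$274,373.8705…
Balance at month 7: A$274,373.8705… × (1 + 0.0045)^2 = A$276,848.7914…
After A$173,900.00 payment: A$276,848.7914… − A$173,900.00 = A$102,948.7914…
Balance at month 13: A$102,948.7914… × (1 + 0.0045)^6 = A$105,759.8677…
Penalty: 13 × 0.5% × A$414,073.00 = A$26,914.75…
Final settlement = outstanding balance + penalty = A$105,759.8677… + A$26,914.75… = A$132,674.61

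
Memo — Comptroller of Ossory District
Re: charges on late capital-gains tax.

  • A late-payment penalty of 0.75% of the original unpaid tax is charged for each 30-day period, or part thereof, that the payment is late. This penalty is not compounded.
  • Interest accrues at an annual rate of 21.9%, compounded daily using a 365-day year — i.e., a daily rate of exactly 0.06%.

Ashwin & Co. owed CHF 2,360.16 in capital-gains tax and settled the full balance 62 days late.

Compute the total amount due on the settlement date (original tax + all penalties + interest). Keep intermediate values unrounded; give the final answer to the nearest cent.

CHF 2,502.69

Penalty periods: ⌈62/30⌉ = 3; penalty = 3 × 0.75% × CHF 2,360.16 = CHF 53.10…
Interest: CHF 2,360.16 × ((1 + 0.0006)^62 − 1) = CHF 2,360.16 × 0.03788900… = CHF 89.4241…
Total = CHF 2,360.16 + CHF 53.1036 + CHF 89.4241… = CHF 2,502.69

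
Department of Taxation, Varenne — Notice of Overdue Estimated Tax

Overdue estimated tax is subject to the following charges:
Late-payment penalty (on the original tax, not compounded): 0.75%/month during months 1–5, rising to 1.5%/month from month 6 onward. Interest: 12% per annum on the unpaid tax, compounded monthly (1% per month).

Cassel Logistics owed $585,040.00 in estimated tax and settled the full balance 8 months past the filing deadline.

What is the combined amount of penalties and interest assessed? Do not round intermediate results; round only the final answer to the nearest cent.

$96,740.29

Penalty, months 1–5: 5 × 0.75% × $585,040.00 = $21,939.00
Penalty, months 6–8: 3 × 1.5% × $585,040.00 = $26,326.80
Interest: $585,040.00 × ((1 + 0.01)^8 − 1) = $585,040.00 × 0.0828567… = $48,474.4871…
Penalties + interest = $48,265.8000 + $48,474.4871… = $96,740.29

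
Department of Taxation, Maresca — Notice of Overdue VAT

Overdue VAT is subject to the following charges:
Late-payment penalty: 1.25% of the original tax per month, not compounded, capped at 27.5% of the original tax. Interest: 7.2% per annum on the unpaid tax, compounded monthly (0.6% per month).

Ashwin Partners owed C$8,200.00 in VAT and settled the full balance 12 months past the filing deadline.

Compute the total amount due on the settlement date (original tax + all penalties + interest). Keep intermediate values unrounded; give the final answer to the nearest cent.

C$10,040.28

Penalty: 12 × 1.25% × C$8,200.00 = C$1,230.00 (below the 27.5% cap of C$2,255.00)
Interest: C$8,200.00 × ((1 + 0.006)^12 − 1) = C$8,200.00 × 0.0744242… = C$610.2782…
Total = C$8,200.00 + C$1,230.0000 + C$610.2782… = C$10,040.28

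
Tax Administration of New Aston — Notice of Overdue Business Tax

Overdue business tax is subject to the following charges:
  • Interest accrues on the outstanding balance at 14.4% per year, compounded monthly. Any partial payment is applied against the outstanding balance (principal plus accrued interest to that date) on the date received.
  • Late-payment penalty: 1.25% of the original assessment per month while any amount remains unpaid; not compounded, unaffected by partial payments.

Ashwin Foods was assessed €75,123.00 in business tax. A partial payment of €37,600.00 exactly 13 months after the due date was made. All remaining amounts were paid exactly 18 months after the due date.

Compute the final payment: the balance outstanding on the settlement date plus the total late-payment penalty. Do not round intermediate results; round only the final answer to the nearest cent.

Monthly rate = 14.4% ÷ 12 = 1.2%
Balance at month 13: €75,123.0000 × (1 + 0.012)^13 = €87,724.2342…
After €37,600.00 payment: €87,724.2342… − €37,600.00 = €50,124.2342…
Balance at month 18: €50,124.2342… × (1 + 0.012)^5 = €53,204.7385…
Penalty: 18 × 1.25% × €75,123.00 = €16,902.68…
Final settlement = outstanding balance + penalty = €53,204.7385… + €16,902.68… = €70,107.41

€70,107.41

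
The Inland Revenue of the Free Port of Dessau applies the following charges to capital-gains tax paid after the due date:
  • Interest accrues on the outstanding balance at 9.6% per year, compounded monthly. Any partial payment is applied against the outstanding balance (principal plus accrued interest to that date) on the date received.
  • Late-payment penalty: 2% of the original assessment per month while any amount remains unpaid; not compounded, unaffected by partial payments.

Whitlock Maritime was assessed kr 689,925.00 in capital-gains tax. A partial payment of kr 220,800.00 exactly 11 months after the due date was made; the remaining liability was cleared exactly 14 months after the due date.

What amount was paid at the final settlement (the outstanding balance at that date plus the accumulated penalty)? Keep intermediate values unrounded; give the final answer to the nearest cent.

kr 738,383.47

Monthly rate = 9.6% ÷ 12 = 0.8%
Balance at month 11: kr 689,925.0000 × (1 + 0.008)^11 = kr 753,126.1640…
After kr 220,800.00 payment: kr 753,126.1640… − kr 220,800.00 = kr 532,326.1640…
Balance at month 14: kr 532,326.1640… × (1 + 0.008)^3 = kr 545,204.4711…
Penalty: 14 × 2% × kr 689,925.00 = kr 193,179.00
Final settlement = outstanding balance + penalty = kr 545,204.4711… + kr 193,179.00 = kr 738,383.47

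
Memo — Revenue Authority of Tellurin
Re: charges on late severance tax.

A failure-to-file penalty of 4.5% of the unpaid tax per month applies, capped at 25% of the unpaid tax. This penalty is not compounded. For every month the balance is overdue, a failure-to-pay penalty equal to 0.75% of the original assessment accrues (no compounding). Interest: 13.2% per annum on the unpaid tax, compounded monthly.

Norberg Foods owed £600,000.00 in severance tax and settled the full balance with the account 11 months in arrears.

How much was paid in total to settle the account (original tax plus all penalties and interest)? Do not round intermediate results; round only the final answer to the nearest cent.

£876,227.71

Failure-to-file: 11 × 4.5% × £600,000.00 = £297,000.00, capped at 25% × £600,000.00 = £150,000.00
Failure-to-pay penalty = 0.75% × £600,000.00 × 11 mo = £49,500.00
Interest (13.2%/yr ÷ 12 = 1.1%/month): £600,000.00 × ((1 + 0.011)^11 − 1) = £76,727.7131…
Total = £600,000.00 + £199,500.0000 + £76,727.7131… = £876,227.71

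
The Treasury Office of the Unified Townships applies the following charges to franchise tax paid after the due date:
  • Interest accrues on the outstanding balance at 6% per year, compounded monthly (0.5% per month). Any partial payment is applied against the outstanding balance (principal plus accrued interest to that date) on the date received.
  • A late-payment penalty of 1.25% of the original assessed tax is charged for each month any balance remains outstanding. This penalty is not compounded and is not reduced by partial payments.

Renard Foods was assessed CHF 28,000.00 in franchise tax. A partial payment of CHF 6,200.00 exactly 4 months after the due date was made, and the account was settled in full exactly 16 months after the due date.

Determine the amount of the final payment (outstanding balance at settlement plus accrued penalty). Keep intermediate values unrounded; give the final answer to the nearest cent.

Balance at month 4: CHF 28,000.0000 × (1 + 0.005)^4 = CHF 28,564.2140…
After CHF 6,200.00 payment: CHF 28,564.2140… − CHF 6,200.00 = CHF 22,364.2140…
Balance at month 16: CHF 22,364.2140… × (1 + 0.005)^12 = CHF 23,743.5898…
Penalty: 16 × 1.25% × CHF 28,000.00 = CHF 5,600.00
Final settlement = outstanding balance + penalty = CHF 23,743.5898… + CHF 5,600.00 = CHF 29,343.59

CHF 29,343.59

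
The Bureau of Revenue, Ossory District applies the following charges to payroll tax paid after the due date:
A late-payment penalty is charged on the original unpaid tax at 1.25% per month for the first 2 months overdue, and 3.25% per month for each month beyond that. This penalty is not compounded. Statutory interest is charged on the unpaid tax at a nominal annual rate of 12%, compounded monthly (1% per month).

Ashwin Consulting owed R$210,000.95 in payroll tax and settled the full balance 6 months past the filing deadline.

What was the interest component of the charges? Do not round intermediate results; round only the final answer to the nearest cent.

R$12,919.29

Interest: R$210,000.95 × ((1 + 0.01)^6 − 1) = R$210,000.95 × 0.0615202… = R$12,919.2901…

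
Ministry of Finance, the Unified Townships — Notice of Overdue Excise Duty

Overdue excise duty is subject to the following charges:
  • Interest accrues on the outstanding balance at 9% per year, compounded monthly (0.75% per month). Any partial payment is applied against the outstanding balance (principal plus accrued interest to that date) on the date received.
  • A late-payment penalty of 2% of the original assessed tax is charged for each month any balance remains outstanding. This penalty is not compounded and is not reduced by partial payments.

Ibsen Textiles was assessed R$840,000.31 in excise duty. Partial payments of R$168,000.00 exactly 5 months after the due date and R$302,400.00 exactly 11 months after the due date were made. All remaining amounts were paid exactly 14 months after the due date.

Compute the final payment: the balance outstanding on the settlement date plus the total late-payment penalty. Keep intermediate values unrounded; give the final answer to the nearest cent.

Balance at month 5: R$840,000.3100 × (1 + 0.0075)^5 = R$871,976.3789…
After R$168,000.00 payment: R$871,976.3789… − R$168,000.00 = R$703,976.3789…
Balance at month 11: R$703,976.3789… × (1 + 0.0075)^6 = R$736,255.2693…
After R$302,400.00 payment: R$736,255.2693… − R$302,400.00 = R$433,855.2693…
Balance at month 14: R$433,855.2693… × (1 + 0.0075)^3 = R$443,690.4090…
Penalty: 14 × 2% × R$840,000.31 = R$235,200.09…
Final settlement = outstanding balance + penalty = R$443,690.4090… + R$235,200.09… = R$678,890.50

R$678,890.50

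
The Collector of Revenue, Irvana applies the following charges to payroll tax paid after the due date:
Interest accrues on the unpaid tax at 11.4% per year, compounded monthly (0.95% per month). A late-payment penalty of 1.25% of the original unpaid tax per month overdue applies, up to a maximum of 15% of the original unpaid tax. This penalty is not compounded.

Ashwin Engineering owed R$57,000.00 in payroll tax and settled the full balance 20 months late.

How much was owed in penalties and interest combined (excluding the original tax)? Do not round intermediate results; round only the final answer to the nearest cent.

Penalty (uncapped): 20 × 1.25% × R$57,000.00 = R$14,250.00; cap = 15% × R$57,000.00 = R$8,550.00 → penalty = R$8,550.00
Interest: R$57,000.00 × ((1 + 0.0095)^20 − 1) = R$57,000.00 × 0.2081656… = R$11,865.4391…
Penalties + interest = R$8,550.0000 + R$11,865.4391… = R$20,415.44

R$20,415.44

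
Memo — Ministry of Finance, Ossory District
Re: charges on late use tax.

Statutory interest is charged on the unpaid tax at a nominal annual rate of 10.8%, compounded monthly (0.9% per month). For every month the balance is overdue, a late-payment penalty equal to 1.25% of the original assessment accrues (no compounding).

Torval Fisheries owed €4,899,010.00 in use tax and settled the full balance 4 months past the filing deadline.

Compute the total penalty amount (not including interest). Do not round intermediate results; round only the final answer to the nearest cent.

€244,950.50

Late-payment penalty: 4 × 1.25% × €4,899,010.00 = €244,950.50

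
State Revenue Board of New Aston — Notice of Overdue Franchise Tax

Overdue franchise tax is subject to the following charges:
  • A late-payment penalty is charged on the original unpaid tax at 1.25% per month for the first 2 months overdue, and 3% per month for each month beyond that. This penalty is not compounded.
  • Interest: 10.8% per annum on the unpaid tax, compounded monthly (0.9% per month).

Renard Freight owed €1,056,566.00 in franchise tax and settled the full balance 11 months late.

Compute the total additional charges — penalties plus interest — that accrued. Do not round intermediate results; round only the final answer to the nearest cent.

€421,123.41

Penalty, months 1–2: 2 × 1.25% × €1,056,566.00 = €26,414.15
Penalty, months 3–11: 9 × 3% × €1,056,566.00 = €285,272.82
Interest: €1,056,566.00 × ((1 + 0.009)^11 − 1) = €1,056,566.00 × 0.1035775… = €109,436.4413…
Penalties + interest = €311,686.9700 + €109,436.4413… = €421,123.41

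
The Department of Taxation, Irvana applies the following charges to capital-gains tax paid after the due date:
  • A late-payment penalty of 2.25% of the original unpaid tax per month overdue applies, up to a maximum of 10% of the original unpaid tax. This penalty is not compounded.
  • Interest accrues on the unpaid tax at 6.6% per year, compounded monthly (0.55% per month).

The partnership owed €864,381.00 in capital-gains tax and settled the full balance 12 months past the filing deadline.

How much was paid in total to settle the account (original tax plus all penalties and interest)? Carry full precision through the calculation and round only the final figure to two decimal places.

Penalty (uncapped): 12 × 2.25% × €864,381.00 = €233,382.87; cap = 10% × €864,381.00 = €86,438.10 → penalty = €86,438.10
Interest: €864,381.00 × ((1 + 0.0055)^12 − 1) = €864,381.00 × 0.0680336… = €58,806.9162…
Total = €864,381.00 + €86,438.1000 + €58,806.9162… = €1,009,626.02

€1,009,626.02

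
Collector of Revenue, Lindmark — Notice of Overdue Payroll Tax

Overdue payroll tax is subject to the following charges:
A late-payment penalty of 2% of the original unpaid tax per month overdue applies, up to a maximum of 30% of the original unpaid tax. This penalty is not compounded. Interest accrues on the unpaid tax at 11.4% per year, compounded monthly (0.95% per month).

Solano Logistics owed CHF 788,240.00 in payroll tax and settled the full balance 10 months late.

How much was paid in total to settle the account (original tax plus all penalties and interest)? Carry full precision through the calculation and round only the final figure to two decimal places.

Penalty: 10 × 2% × CHF 788,240.00 = CHF 157,648.00 (below the 30% cap of CHF 236,472.00)
Interest: CHF 788,240.00 × ((1 + 0.0095)^10 − 1) = CHF 788,240.00 × 0.0991659… = CHF 78,166.5015…
Total = CHF 788,240.00 + CHF 157,648.0000 + CHF 78,166.5015… = CHF 1,024,054.50

CHF 1,024,054.50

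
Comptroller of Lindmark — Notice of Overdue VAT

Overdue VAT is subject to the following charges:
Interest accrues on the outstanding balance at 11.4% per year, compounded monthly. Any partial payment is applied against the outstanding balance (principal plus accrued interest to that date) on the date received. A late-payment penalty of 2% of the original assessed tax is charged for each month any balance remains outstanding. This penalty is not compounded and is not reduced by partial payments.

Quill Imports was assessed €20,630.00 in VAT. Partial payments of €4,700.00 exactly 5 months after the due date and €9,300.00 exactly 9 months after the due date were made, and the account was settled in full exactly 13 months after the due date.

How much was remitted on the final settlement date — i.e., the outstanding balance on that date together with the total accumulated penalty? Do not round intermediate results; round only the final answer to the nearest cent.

€13,964.24

Monthly rate = 11.4% ÷ 12 = 0.95%
Balance at month 5: €20,630.0000 × (1 + 0.0095)^5 = €21,628.7213…
After €4,700.00 payment: €21,628.7213… − €4,700.00 = €16,928.7213…
Balance at month 9: €16,928.7213… × (1 + 0.0095)^4 = €17,581.2378…
After €9,300.00 payment: €17,581.2378… − €9,300.00 = €8,281.2378…
Balance at month 13: €8,281.2378… × (1 + 0.0095)^4 = €8,600.4376…
Penalty: 13 × 2% × €20,630.00 = €5,363.80
Final settlement = outstanding balance + penalty = €8,600.4376… + €5,363.80 = €13,964.24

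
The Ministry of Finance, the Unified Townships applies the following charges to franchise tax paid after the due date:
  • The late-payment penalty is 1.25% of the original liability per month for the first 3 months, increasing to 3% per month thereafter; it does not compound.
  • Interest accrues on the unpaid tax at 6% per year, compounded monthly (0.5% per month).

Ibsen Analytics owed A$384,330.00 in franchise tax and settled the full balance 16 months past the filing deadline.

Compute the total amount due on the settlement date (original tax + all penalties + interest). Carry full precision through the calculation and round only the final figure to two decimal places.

A$580,557.81

Penalty, months 1–3: 3 × 1.25% × A$384,330.00 = A$14,412.38…
Penalty, months 4–16: 13 × 3% × A$384,330.00 = A$149,888.70
Interest: A$384,330.00 × ((1 + 0.005)^16 − 1) = A$384,330.00 × 0.0830712… = A$31,926.7356…
Total = A$384,330.00 + A$164,301.0750 + A$31,926.7356… = A$580,557.81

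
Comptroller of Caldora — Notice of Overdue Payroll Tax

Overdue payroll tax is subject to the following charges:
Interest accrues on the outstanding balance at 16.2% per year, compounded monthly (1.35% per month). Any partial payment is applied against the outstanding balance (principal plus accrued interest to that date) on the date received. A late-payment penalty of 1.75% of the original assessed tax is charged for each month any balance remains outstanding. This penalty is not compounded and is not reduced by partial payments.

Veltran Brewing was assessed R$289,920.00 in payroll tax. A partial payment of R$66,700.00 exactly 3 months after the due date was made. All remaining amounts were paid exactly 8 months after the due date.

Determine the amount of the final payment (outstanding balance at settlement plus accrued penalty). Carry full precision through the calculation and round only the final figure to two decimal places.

R$292,014.79

Balance at month 3: R$289,920.0000 × (1 + 0.0135)^3 = R$301,820.9871…
After R$66,700.00 payment: R$301,820.9871… − R$66,700.00 = R$235,120.9871…
Balance at month 8: R$235,120.9871… × (1 + 0.0135)^5 = R$251,425.9857…
Penalty: 8 × 1.75% × R$289,920.00 = R$40,588.80
Final settlement = outstanding balance + penalty = R$251,425.9857… + R$40,588.80 = R$292,014.79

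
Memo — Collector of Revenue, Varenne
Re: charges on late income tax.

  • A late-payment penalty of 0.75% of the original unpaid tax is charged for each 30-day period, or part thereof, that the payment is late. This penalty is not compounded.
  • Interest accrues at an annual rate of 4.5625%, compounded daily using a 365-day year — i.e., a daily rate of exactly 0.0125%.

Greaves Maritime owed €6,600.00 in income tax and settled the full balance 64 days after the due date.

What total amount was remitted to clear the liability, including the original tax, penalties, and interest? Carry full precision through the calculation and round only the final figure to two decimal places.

Penalty periods: ⌈64/30⌉ = 3; penalty = 3 × 0.75% × €6,600.00 = €148.50
Interest: €6,600.00 × ((1 + 0.000125)^64 − 1) = €6,600.00 × 0.00803158… = €53.0084…
Total = €6,600.00 + €148.5000 + €53.0084… = €6,801.51

€6,801.51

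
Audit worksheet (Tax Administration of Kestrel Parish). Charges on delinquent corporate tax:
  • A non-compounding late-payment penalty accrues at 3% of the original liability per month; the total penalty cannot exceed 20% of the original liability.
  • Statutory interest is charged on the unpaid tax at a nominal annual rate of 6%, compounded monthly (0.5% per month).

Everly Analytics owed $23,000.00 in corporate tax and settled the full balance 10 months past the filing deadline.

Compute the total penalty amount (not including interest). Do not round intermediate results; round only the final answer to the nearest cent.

$4,600.00

Penalty (uncapped): 10 × 3% × $23,000.00 = $6,900.00; cap = 20% × $23,000.00 = $4,600.00 → penalty = $4,600.00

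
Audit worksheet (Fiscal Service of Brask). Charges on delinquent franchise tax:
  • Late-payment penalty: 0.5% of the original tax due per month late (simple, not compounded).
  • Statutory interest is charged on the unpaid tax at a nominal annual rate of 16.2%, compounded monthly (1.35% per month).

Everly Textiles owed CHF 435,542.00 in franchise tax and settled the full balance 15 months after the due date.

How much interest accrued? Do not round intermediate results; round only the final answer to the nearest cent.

Interest: CHF 435,542.00 × ((1 + 0.0135)^15 − 1) = CHF 435,542.00 × 0.2228024… = CHF 97,039.8188…

CHF 97,039.82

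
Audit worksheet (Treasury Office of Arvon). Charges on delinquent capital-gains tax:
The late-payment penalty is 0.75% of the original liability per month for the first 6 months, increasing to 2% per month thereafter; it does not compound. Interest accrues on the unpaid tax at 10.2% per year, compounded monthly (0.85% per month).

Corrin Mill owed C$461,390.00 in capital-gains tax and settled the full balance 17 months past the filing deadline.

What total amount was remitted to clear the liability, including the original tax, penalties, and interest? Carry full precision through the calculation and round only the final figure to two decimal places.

Penalty, months 1–6: 6 × 0.75% × C$461,390.00 = C$20,762.55
Penalty, months 7–17: 11 × 2% × C$461,390.00 = C$101,505.80
Interest: C$461,390.00 × ((1 + 0.0085)^17 − 1) = C$461,390.00 × 0.1547563… = C$71,403.0130…
Total = C$461,390.00 + C$122,268.3500 + C$71,403.0130… = C$655,061.36

C$655,061.36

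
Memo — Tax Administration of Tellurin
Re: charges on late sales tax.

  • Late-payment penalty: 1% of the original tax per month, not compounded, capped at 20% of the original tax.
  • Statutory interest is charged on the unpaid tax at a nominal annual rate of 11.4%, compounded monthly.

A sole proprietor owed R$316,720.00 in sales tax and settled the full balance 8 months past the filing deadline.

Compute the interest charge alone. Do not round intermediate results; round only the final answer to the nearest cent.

Interest (11.4%/yr ÷ 12 = 0.95%/month): R$316,720.00 × ((1 + 0.0095)^8 − 1) = R$24,886.4601…

R$24,886.46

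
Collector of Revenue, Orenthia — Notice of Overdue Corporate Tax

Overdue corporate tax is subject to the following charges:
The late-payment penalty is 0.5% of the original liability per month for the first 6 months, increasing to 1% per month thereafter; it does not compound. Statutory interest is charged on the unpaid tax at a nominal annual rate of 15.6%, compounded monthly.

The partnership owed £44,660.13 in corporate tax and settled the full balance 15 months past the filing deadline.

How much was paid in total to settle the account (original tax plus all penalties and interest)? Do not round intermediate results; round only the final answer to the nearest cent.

Penalty, months 1–6: 6 × 0.5% × £44,660.13 = £1,339.80…
Penalty, months 7–15: 9 × 1% × £44,660.13 = £4,019.41…
Interest (15.6%/yr ÷ 12 = 1.3%/month): £44,660.13 × ((1 + 0.013)^15 − 1) = £9,547.6552…
Total = £44,660.13 + £5,359.2156 + £9,547.6552… = £59,567.00

£59,567.00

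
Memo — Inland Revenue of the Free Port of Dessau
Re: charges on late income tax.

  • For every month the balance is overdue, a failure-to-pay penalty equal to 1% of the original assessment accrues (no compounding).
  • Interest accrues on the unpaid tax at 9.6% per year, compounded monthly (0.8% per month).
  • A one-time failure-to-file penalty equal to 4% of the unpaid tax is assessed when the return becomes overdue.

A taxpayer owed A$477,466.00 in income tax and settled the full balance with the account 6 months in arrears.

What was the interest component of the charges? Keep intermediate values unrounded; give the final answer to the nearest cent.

Interest: A$477,466.00 × ((1 + 0.008)^6 − 1) = A$477,466.00 × 0.0489703… = A$23,381.6540…

A$23,381.65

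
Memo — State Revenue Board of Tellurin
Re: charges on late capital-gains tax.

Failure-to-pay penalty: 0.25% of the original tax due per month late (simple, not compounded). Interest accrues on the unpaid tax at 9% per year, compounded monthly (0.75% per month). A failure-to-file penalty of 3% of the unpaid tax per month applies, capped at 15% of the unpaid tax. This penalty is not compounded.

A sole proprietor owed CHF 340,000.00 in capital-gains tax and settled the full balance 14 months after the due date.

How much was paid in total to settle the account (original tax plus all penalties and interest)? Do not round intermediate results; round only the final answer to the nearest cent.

Failure-to-file: 14 × 3% × CHF 340,000.00 = CHF 142,800.00, capped at 15% × CHF 340,000.00 = CHF 51,000.00
Failure-to-pay penalty = 0.25% × CHF 340,000.00 × 14 mo = CHF 11,900.00
Interest: CHF 340,000.00 × ((1 + 0.0075)^14 − 1) = CHF 340,000.00 × 0.1102755… = CHF 37,493.6794…
Total = CHF 340,000.00 + CHF 62,900.0000 + CHF 37,493.6794… = CHF 440,393.68

CHF 440,393.68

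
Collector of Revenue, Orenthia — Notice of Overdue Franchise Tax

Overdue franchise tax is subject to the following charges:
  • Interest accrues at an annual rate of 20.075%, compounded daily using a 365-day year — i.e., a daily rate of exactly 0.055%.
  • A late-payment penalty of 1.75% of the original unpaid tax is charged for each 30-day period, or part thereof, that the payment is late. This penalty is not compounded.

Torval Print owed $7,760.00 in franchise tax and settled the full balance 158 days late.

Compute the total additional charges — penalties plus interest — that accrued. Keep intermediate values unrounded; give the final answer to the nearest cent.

Penalty periods: ⌈158/30⌉ = 6; penalty = 6 × 1.75% × $7,760.00 = $814.80
Interest: $7,760.00 × ((1 + 0.00055)^158 − 1) = $7,760.00 × 0.09076154… = $704.3095…
Penalties + interest = $814.8000 + $704.3095… = $1,519.11

$1,519.11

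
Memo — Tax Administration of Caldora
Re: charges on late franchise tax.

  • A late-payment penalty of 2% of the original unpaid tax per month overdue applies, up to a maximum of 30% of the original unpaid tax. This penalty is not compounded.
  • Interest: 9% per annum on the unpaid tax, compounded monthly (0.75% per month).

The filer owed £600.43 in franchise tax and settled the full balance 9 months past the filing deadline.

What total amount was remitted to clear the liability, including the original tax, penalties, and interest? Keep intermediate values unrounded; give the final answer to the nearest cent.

Penalty: 9 × 2% × £600.43 = £108.08… (below the 30% cap of £180.13…)
Interest: £600.43 × ((1 + 0.0075)^9 − 1) = £600.43 × 0.0695608… = £41.7664…
Total = £600.43 + £108.0774 + £41.7664… = £750.27

£750.27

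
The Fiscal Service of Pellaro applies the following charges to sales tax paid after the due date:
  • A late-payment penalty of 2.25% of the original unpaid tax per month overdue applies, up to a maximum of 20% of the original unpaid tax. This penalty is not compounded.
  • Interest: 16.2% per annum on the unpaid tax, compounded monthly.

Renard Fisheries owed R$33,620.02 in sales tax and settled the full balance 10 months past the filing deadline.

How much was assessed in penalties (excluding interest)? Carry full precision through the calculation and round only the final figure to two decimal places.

Penalty (uncapped): 10 × 2.25% × R$33,620.02 = R$7,564.50…; cap = 20% × R$33,620.02 = R$6,724.00… → penalty = R$6,724.00…

R$6,724.00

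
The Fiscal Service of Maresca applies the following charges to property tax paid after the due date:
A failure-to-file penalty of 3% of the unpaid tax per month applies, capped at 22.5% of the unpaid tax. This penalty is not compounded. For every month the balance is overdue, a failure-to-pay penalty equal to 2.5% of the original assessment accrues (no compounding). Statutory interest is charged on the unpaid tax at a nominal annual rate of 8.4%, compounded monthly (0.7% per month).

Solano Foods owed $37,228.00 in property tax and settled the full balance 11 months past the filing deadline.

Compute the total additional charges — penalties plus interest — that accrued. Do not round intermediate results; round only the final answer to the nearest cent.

Failure-to-file: 11 × 3% × $37,228.00 = $12,285.24, capped at 22.5% × $37,228.00 = $8,376.30
Failure-to-pay penalty: 11 × 2.5% × $37,228.00 = $10,237.70
Interest: $37,228.00 × ((1 + 0.007)^11 − 1) = $37,228.00 × 0.0797524… = $2,969.0222…
Penalties + interest = $18,614.0000 + $2,969.0222… = $21,583.02

$21,583.02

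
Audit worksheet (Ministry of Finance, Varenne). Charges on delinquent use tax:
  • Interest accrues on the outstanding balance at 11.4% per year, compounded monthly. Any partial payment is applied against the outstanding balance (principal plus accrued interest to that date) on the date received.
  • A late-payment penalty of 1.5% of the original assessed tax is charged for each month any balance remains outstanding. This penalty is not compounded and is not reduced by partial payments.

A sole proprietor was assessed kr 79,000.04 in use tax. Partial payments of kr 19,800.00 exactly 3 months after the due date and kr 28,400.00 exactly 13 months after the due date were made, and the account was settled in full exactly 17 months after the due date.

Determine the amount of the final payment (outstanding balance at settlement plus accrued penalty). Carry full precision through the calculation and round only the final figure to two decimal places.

Monthly rate = 11.4% ÷ 12 = 0.95%
Balance at month 3: kr 79,000.0400 × (1 + 0.0095)^3 = kr 81,272.9981…
After kr 19,800.00 payment: kr 81,272.9981… − kr 19,800.00 = kr 61,472.9981…
Balance at month 13: kr 61,472.9981… × (1 + 0.0095)^10 = kr 67,569.0212…
After kr 28,400.00 payment: kr 67,569.0212… − kr 28,400.00 = kr 39,169.0212…
Balance at month 17: kr 39,169.0212… × (1 + 0.0095)^4 = kr 40,678.7887…
Penalty: 17 × 1.5% × kr 79,000.04 = kr 20,145.01…
Final settlement = outstanding balance + penalty = kr 40,678.7887… + kr 20,145.01… = kr 60,823.80

kr 60,823.80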